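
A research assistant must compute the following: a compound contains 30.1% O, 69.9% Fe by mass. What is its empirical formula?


Assume 100 g sample. Moles of each element:
  O: 30.1/16.0 = 1.881 mol
  Fe: 69.9/55.85 = 1.252 mol
Divide by smallest (1.252):
  O: 1.881/1.252 = 1.5
  Fe: 1.252/1.252 = 1.0
Multiply all ratios by 2 to obtain whole numbers.
Empirical formula: Fe2O3

Fe2O3


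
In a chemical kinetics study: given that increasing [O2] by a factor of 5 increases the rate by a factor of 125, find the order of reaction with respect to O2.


rate ∝ [O2]^n
5^n = 125 → n = 3
Order in O2: 3

3


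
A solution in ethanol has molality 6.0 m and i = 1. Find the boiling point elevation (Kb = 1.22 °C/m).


ΔTb = Kb × m × i
= 1.22 × 6.0 × 1
= 7.32 °C

7.32 °C


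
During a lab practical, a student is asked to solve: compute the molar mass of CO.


M(CO) = 1×12.01 + 1×16.0
= 12.01 + 16.0
= 28.01 g/mol

28.01 g/mol


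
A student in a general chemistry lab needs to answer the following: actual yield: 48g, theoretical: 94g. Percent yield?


% yield = actual/theoretical × 100
= 48/94 × 100
= 51.06%

51.06%


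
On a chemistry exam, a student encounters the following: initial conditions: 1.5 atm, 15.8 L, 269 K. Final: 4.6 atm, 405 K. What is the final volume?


P1V1/T1 = P2V2/T2
V2 = P1V1T2/(T1P2)
= 1.5×15.8×405/(269×4.6)
= 7.757 L

7.757 L


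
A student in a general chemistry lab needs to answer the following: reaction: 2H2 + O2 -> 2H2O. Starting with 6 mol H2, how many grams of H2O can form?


Mole ratio H2O:H2 = 2:2
n(H2O) = 6 × 2/2 = 6.000 mol
mass = 6.000 × 18.02 = 108.12 g

108.12 g


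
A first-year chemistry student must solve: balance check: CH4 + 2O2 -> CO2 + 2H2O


Equation: CH4 + 2O2 -> CO2 + 2H2O
Check atoms: C: 1=1, H: 4=4, O: 4=4
Balanced

Yes, balanced


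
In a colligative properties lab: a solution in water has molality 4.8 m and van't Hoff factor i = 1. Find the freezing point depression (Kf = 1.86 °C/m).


ΔTf = Kf × m × i
= 1.86 × 4.8 × 1
= 8.928 °C

8.928 °C


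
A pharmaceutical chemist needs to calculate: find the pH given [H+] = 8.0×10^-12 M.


pH = -log10([H+]) = -log10(8.0×10^-12)
= 12 - log10(8.0)
= 12 - 0.9
= 11.1

11.1


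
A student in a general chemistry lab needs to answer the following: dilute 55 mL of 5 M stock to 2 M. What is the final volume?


C1V1 = C2V2
5 × 55 = 2 × V2
V2 = 275/2 = 137.5 mL

137.5 mL


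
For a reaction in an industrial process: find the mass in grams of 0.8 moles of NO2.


M(NO2) = 46.01 g/mol
mass = n × M = 0.8 × 46.01 = 36.81 g

36.81 g


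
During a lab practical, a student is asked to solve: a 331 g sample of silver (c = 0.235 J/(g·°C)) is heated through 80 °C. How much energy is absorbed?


q = mcΔT = 331 × 0.235 × 80
= 6222.80 J

6222.80 J


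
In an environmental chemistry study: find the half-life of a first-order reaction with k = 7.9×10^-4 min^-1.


t½ = ln2/k = 0.693147/(7.9×10^-4 min^-1)
= 877.4 min

877.4 min


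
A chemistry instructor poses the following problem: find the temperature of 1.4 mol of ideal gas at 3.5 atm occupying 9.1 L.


PV = nRT  (R = 0.08206 L·atm/(mol·K))
T = PV/(nR) = 3.5×9.1/(1.4×0.08206)
= 31.85/0.114884
= 277.24 K

277.24 K


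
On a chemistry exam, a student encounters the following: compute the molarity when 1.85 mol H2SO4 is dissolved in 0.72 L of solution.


M = n/V = 1.85/0.72 = 2.569 mol/L

2.569 M


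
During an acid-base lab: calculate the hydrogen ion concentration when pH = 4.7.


[H+] = 10^(-pH) = 10^(-4.7)
= 2.0×10^-5 M

2.0×10^-5 M


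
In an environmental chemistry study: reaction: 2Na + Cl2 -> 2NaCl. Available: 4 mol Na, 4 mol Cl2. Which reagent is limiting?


Mole ratio available / coefficient:
  Na: 4/2 = 2.000
  Cl2: 4/1 = 4.000
Smaller ratio is limiting.

Na


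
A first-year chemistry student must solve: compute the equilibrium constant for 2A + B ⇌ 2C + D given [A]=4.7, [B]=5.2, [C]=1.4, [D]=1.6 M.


Kc = [C]^2[D]/([A]^2[B])
= (1.4^2 × 1.6^1)/(4.7^2 × 5.2^1)
= 3.136/114.868
= 0.02730

0.02730


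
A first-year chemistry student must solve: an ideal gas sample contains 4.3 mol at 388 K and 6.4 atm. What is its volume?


PV = nRT  (R = 0.08206 L·atm/(mol·K))
V = nRT/P = 4.3×0.08206×388/6.4
= 21.392 L

21.392 L


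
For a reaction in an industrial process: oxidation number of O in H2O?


O is usually -2
Oxidation number: -2

-2


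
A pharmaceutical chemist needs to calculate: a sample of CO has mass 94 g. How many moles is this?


M(CO) = 28.01 g/mol
n = mass/M = 94/28.01 = 3.3559 mol

3.3559 mol


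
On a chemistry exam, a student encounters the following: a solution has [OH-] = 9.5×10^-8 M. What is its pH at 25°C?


pOH = -log10([OH-]) = -log10(9.5×10^-8)
= 8 - log10(9.5) = 7.02
pH = 14 - pOH = 14 - 7.02 = 6.98

6.98


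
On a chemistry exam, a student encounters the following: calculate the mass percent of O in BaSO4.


M(BaSO4) = 1×137.33 + 1×32.07 + 4×16.0 = 233.40 g/mol
Mass of O = 4 × 16.0 = 64.00 g/mol
% O = 64.00/233.40 × 100 = 27.42%

27.42%


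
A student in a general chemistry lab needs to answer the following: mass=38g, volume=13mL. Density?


ρ = mass/volume
= 38/13
= 2.923 g/mL

2.923 g/mL


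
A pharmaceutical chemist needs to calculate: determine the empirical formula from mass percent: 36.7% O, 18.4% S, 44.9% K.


Assume 100 g sample. Moles of each element:
  O: 36.7/16.0 = 2.294 mol
  S: 18.4/32.07 = 0.574 mol
  K: 44.9/39.1 = 1.148 mol
Divide by smallest (0.574):
  O: 2.294/0.574 = 4.0
  S: 0.574/0.574 = 1.0
  K: 1.148/0.574 = 2.0
Empirical formula: K2SO4

K2SO4


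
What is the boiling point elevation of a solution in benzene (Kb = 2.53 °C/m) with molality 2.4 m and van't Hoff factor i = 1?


ΔTb = Kb × m × i
= 2.53 × 2.4 × 1
= 6.072 °C

6.072 °C


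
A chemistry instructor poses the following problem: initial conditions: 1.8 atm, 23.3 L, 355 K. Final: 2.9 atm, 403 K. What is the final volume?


P1V1/T1 = P2V2/T2
V2 = P1V1T2/(T1P2)
= 1.8×23.3×403/(355×2.9)
= 16.418 L

16.418 L


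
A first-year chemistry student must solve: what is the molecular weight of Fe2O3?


M(Fe2O3) = 2×55.85 + 3×16.0
= 111.7 + 48.0
= 159.7 g/mol

159.7 g/mol


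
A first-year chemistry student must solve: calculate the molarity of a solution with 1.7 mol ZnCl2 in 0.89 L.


M = n/V = 1.7/0.89 = 1.910 mol/L

1.910 M


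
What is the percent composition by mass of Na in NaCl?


M(NaCl) = 1×22.99 + 1×35.45 = 58.44 g/mol
Mass of Na = 1 × 22.99 = 22.99 g/mol
% Na = 22.99/58.44 × 100 = 39.34%

39.34%


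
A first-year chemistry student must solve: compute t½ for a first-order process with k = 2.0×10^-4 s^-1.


t½ = ln2/k = 0.693147/(2.0×10^-4 s^-1)
= 3466 s

3466 s


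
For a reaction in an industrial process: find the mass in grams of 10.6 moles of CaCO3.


M(CaCO3) = 100.09 g/mol
mass = n × M = 10.6 × 100.09 = 1060.95 g

1060.95 g


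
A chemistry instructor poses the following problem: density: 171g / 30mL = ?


ρ = mass/volume
= 171/30
= 5.7 g/mL

5.7 g/mL


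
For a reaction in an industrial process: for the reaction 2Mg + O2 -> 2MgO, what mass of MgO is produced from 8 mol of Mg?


Mole ratio MgO:Mg = 2:2
n(MgO) = 8 × 2/2 = 8.000 mol
mass = 8.000 × 40.31 = 322.48 g

322.48 g


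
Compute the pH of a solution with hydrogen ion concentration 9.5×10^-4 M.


pH = -log10([H+]) = -log10(9.5×10^-4)
= 4 - log10(9.5)
= 4 - 0.98
= 3.02

3.02


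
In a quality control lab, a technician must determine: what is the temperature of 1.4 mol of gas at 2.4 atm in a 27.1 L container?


PV = nRT  (R = 0.08206 L·atm/(mol·K))
T = PV/(nR) = 2.4×27.1/(1.4×0.08206)
= 65.04/0.114884
= 566.14 K

566.14 K


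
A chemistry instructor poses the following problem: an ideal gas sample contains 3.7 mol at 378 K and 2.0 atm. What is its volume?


PV = nRT  (R = 0.08206 L·atm/(mol·K))
V = nRT/P = 3.7×0.08206×378/2.0
= 57.385 L

57.385 L


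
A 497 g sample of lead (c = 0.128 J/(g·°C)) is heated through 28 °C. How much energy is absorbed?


q = mcΔT = 497 × 0.128 × 28
= 1781.25 J

1781.25 J


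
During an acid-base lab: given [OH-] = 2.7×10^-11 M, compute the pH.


pOH = -log10([OH-]) = -log10(2.7×10^-11)
= 11 - log10(2.7) = 10.57
pH = 14 - pOH = 14 - 10.57 = 3.43

3.43


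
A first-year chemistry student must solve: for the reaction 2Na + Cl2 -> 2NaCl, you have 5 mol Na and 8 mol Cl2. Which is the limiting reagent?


Mole ratio available / coefficient:
  Na: 5/2 = 2.500
  Cl2: 8/1 = 8.000
Smaller ratio is limiting.

Na


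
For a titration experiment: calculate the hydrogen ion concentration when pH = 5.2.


[H+] = 10^(-pH) = 10^(-5.2)
= 6.31×10^-6 M

6.31×10^-6 M


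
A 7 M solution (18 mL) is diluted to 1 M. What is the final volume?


C1V1 = C2V2
7 × 18 = 1 × V2
V2 = 126/1 = 126.0 mL

126.0 mL


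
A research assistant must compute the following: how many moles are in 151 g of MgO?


M(MgO) = 40.31 g/mol
n = mass/M = 151/40.31 = 3.746 mol

3.746 mol


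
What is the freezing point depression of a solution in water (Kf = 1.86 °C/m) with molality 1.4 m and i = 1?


ΔTf = Kf × m × i
= 1.86 × 1.4 × 1
= 2.604 °C

2.604 °C


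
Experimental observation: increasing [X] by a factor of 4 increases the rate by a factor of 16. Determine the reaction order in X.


rate ∝ [X]^n
4^n = 16 → n = 2
Order in X: 2

2


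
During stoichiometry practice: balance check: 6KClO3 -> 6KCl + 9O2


Equation: 6KClO3 -> 6KCl + 9O2
Check atoms: Cl: 6=6, K: 6=6, O: 18=18
Balanced

Yes, balanced


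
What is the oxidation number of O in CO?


O is usually -2
Oxidation number: -2

-2


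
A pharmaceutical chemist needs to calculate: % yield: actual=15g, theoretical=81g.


% yield = actual/theoretical × 100
= 15/81 × 100
= 18.52%

18.52%


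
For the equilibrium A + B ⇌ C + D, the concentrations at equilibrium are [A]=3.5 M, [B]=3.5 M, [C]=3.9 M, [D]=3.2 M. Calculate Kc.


Kc = [C][D]/([A][B])
= (3.9^1 × 3.2^1)/(3.5^1 × 3.5^1)
= 12.48/12.25
= 1.019

1.019


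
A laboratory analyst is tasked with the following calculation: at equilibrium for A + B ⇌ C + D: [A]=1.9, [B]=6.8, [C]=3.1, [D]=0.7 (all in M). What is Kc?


Kc = [C][D]/([A][B])
= (3.1^1 × 0.7^1)/(1.9^1 × 6.8^1)
= 2.17/12.92
= 0.1680

0.1680


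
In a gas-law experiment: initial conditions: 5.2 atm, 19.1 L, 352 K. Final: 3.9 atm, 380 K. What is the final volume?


P1V1/T1 = P2V2/T2
V2 = P1V1T2/(T1P2)
= 5.2×19.1×380/(352×3.9)
= 27.492 L

27.492 L


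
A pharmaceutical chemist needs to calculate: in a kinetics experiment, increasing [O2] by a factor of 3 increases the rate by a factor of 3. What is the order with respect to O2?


rate ∝ [O2]^n
3^n = 3 → n = 1
Order in O2: 1

1


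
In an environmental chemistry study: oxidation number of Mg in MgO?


Group 2 metal: +2
Oxidation number: +2

+2


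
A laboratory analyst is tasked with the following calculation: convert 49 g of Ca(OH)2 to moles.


M(Ca(OH)2) = 74.1 g/mol
n = mass/M = 49/74.1 = 0.6613 mol

0.6613 mol


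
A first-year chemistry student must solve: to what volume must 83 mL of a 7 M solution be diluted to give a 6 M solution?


C1V1 = C2V2
7 × 83 = 6 × V2
V2 = 581/6 = 96.83 mL

96.83 mL


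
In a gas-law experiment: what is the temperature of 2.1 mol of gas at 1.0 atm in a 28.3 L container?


PV = nRT  (R = 0.08206 L·atm/(mol·K))
T = PV/(nR) = 1.0×28.3/(2.1×0.08206)
= 28.30/0.172326
= 164.22 K

164.22 K


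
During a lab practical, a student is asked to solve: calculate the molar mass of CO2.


M(CO2) = 1×12.01 + 2×16.0
= 12.01 + 32.0
= 44.01 g/mol

44.01 g/mol


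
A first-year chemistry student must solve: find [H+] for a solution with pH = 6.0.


[H+] = 10^(-pH) = 10^(-6.0)
= 1.0×10^-6 M

1.0×10^-6 M


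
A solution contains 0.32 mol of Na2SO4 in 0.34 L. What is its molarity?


M = n/V = 0.32/0.34 = 0.941 mol/L

0.941 M


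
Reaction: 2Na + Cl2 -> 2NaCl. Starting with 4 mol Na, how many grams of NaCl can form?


Mole ratio NaCl:Na = 2:2
n(NaCl) = 4 × 2/2 = 4.000 mol
mass = 4.000 × 58.44 = 233.76 g

233.76 g


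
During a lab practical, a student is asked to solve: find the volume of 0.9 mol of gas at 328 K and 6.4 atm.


PV = nRT  (R = 0.08206 L·atm/(mol·K))
V = nRT/P = 0.9×0.08206×328/6.4
= 3.785 L

3.785 L


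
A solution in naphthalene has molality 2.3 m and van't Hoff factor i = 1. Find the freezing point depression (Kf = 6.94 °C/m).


ΔTf = Kf × m × i
= 6.94 × 2.3 × 1
= 15.962 °C

15.962 °C


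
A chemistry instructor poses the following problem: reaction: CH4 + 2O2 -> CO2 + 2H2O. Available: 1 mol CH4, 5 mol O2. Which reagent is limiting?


Mole ratio available / coefficient:
  CH4: 1/1 = 1.000
  O2: 5/2 = 2.500
Smaller ratio is limiting.

CH4


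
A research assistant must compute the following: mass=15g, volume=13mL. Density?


ρ = mass/volume
= 15/13
= 1.154 g/mL

1.154 g/mL


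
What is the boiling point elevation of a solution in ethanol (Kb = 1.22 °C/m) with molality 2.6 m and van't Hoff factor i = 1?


ΔTb = Kb × m × i
= 1.22 × 2.6 × 1
= 3.172 °C

3.172 °C


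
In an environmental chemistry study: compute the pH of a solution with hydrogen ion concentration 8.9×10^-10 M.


pH = -log10([H+]) = -log10(8.9×10^-10)
= 10 - log10(8.9)
= 10 - 0.95
= 9.05

9.05


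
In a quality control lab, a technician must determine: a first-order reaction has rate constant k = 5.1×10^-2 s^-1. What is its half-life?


t½ = ln2/k = 0.693147/(5.1×10^-2 s^-1)
= 13.59 s

13.59 s


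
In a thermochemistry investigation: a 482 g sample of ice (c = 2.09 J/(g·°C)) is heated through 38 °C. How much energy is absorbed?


q = mcΔT = 482 × 2.09 × 38
= 38280.44 J

38280.44 J


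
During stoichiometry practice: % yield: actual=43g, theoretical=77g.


% yield = actual/theoretical × 100
= 43/77 × 100
= 55.84%

55.84%


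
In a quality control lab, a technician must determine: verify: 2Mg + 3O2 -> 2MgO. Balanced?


Equation: 2Mg + 3O2 -> 2MgO
Check atoms: Mg: 2=2, O: 6≠2
Not balanced

No, not balanced


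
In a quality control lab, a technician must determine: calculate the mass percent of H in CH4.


M(CH4) = 1×12.01 + 4×1.008 = 16.042 g/mol
Mass of H = 4 × 1.008 = 4.032 g/mol
% H = 4.032/16.042 × 100 = 25.13%

25.13%


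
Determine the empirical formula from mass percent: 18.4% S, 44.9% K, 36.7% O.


Assume 100 g sample. Moles of each element:
  S: 18.4/32.07 = 0.574 mol
  K: 44.9/39.1 = 1.148 mol
  O: 36.7/16.0 = 2.294 mol
Divide by smallest (0.574):
  S: 0.574/0.574 = 1.0
  K: 1.148/0.574 = 2.0
  O: 2.294/0.574 = 4.0
Empirical formula: K2SO4

K2SO4


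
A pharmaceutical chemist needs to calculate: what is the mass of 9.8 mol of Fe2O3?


M(Fe2O3) = 159.7 g/mol
mass = n × M = 9.8 × 159.7 = 1565.06 g

1565.06 g


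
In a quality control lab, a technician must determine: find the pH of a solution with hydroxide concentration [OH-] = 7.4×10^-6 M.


pOH = -log10([OH-]) = -log10(7.4×10^-6)
= 6 - log10(7.4) = 5.13
pH = 14 - pOH = 14 - 5.13 = 8.87

8.87


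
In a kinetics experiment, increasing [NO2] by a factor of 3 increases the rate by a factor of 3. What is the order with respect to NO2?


rate ∝ [NO2]^n
3^n = 3 → n = 1
Order in NO2: 1

1


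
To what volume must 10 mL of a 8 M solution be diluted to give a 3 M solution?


C1V1 = C2V2
8 × 10 = 3 × V2
V2 = 80/3 = 26.67 mL

26.67 mL


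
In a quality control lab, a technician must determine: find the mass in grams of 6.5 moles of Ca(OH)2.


M(Ca(OH)2) = 74.1 g/mol
mass = n × M = 6.5 × 74.1 = 481.65 g

481.65 g


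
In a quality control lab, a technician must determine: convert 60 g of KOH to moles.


M(KOH) = 56.11 g/mol
n = mass/M = 60/56.11 = 1.0693 mol

1.0693 mol


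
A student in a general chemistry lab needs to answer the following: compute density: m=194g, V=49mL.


ρ = mass/volume
= 194/49
= 3.959 g/mL

3.959 g/mL


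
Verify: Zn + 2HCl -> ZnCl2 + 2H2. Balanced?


Equation: Zn + 2HCl -> ZnCl2 + 2H2
Check atoms: Cl: 2=2, H: 2≠4, Zn: 1=1
Not balanced

No, not balanced


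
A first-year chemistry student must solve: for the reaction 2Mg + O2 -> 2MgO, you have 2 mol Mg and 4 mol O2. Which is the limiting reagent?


Mole ratio available / coefficient:
  Mg: 2/2 = 1.000
  O2: 4/1 = 4.000
Smaller ratio is limiting.

Mg


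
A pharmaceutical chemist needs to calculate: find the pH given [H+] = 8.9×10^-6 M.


pH = -log10([H+]) = -log10(8.9×10^-6)
= 6 - log10(8.9)
= 6 - 0.95
= 5.05

5.05


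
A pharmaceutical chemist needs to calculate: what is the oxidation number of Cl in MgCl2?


halide: -1
Oxidation number: -1

-1


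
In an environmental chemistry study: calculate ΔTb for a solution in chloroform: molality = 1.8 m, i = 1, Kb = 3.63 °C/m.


ΔTb = Kb × m × i
= 3.63 × 1.8 × 1
= 6.534 °C

6.534 °C


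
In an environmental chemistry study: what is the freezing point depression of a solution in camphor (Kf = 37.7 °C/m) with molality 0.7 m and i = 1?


ΔTf = Kf × m × i
= 37.7 × 0.7 × 1
= 26.39 °C

26.39 °C


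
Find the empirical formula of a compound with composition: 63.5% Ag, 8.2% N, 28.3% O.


Assume 100 g sample. Moles of each element:
  Ag: 63.5/107.87 = 0.589 mol
  N: 8.2/14.01 = 0.585 mol
  O: 28.3/16.0 = 1.769 mol
Divide by smallest (0.585):
  Ag: 0.589/0.585 = 1.01
  N: 0.585/0.585 = 1.0
  O: 1.769/0.585 = 3.02
Empirical formula: AgNO3

AgNO3


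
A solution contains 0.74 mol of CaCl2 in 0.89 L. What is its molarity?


M = n/V = 0.74/0.89 = 0.831 mol/L

0.831 M


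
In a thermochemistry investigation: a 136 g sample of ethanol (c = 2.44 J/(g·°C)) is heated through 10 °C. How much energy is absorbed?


q = mcΔT = 136 × 2.44 × 10
= 3318.40 J

3318.40 J


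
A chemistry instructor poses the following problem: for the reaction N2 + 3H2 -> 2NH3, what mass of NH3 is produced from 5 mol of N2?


Mole ratio NH3:N2 = 2:1
n(NH3) = 5 × 2/1 = 10.000 mol
mass = 10.000 × 17.03 = 170.3 g

170.3 g


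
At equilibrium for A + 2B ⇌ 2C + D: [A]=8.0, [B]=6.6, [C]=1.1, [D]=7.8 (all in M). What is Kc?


Kc = [C]^2[D]/([A][B]^2)
= (1.1^2 × 7.8^1)/(8.0^1 × 6.6^2)
= 9.438/348.48
= 0.02708

0.02708


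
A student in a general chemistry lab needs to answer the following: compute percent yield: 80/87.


% yield = actual/theoretical × 100
= 80/87 × 100
= 91.95%

91.95%


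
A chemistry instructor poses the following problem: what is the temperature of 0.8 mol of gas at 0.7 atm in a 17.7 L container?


PV = nRT  (R = 0.08206 L·atm/(mol·K))
T = PV/(nR) = 0.7×17.7/(0.8×0.08206)
= 12.39/0.065648
= 188.73 K

188.73 K


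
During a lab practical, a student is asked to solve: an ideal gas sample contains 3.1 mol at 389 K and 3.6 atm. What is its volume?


PV = nRT  (R = 0.08206 L·atm/(mol·K))
V = nRT/P = 3.1×0.08206×389/3.6
= 27.488 L

27.488 L


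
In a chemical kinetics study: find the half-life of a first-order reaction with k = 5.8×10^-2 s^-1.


t½ = ln2/k = 0.693147/(5.8×10^-2 s^-1)
= 11.95 s

11.95 s


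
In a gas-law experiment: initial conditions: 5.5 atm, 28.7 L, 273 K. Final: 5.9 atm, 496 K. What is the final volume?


P1V1/T1 = P2V2/T2
V2 = P1V1T2/(T1P2)
= 5.5×28.7×496/(273×5.9)
= 48.608 L

48.608 L


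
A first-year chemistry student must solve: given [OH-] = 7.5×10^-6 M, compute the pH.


pOH = -log10([OH-]) = -log10(7.5×10^-6)
= 6 - log10(7.5) = 5.12
pH = 14 - pOH = 14 - 5.12 = 8.88

8.88


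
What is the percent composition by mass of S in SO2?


M(SO2) = 1×32.07 + 2×16.0 = 64.07 g/mol
Mass of S = 1 × 32.07 = 32.07 g/mol
% S = 32.07/64.07 × 100 = 50.05%

50.05%


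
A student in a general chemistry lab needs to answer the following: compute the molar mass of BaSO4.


M(BaSO4) = 1×137.33 + 1×32.07 + 4×16.0
= 137.33 + 32.07 + 64.0
= 233.4 g/mol

233.4 g/mol


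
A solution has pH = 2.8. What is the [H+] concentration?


[H+] = 10^(-pH) = 10^(-2.8)
= 1.58×10^-3 M

1.58×10^-3 M


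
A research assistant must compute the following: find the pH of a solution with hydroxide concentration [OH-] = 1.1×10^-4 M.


pOH = -log10([OH-]) = -log10(1.1×10^-4)
= 4 - log10(1.1) = 3.96
pH = 14 - pOH = 14 - 3.96 = 10.04

10.04


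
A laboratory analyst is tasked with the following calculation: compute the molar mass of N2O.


M(N2O) = 2×14.01 + 1×16.0
= 28.02 + 16.0
= 44.02 g/mol

44.02 g/mol


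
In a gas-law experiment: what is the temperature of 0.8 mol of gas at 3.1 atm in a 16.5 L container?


PV = nRT  (R = 0.08206 L·atm/(mol·K))
T = PV/(nR) = 3.1×16.5/(0.8×0.08206)
= 51.15/0.065648
= 779.16 K

779.16 K


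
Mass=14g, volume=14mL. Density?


ρ = mass/volume
= 14/14
= 1.0 g/mL

1.0 g/mL


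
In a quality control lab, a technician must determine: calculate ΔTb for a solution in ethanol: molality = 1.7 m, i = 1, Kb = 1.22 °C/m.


ΔTb = Kb × m × i
= 1.22 × 1.7 × 1
= 2.074 °C

2.074 °C


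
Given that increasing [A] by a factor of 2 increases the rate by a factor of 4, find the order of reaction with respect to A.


rate ∝ [A]^n
2^n = 4 → n = 2
Order in A: 2

2


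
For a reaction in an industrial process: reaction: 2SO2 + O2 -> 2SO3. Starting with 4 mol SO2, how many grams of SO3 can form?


Mole ratio SO3:SO2 = 2:2
n(SO3) = 4 × 2/2 = 4.000 mol
mass = 4.000 × 80.07 = 320.28 g

320.28 g


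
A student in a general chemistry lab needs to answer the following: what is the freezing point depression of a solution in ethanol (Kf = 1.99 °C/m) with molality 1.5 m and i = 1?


ΔTf = Kf × m × i
= 1.99 × 1.5 × 1
= 2.985 °C

2.985 °C


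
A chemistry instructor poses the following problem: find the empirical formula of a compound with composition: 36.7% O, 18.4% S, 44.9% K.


Assume 100 g sample. Moles of each element:
  O: 36.7/16.0 = 2.294 mol
  S: 18.4/32.07 = 0.574 mol
  K: 44.9/39.1 = 1.148 mol
Divide by smallest (0.574):
  O: 2.294/0.574 = 4.0
  S: 0.574/0.574 = 1.0
  K: 1.148/0.574 = 2.0
Empirical formula: K2SO4

K2SO4


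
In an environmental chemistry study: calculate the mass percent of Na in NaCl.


M(NaCl) = 1×22.99 + 1×35.45 = 58.44 g/mol
Mass of Na = 1 × 22.99 = 22.99 g/mol
% Na = 22.99/58.44 × 100 = 39.34%

39.34%


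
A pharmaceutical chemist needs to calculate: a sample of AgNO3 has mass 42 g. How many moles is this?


M(AgNO3) = 169.88 g/mol
n = mass/M = 42/169.88 = 0.2472 mol

0.2472 mol


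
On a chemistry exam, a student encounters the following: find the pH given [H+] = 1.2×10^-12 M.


pH = -log10([H+]) = -log10(1.2×10^-12)
= 12 - log10(1.2)
= 12 - 0.08
= 11.92

11.92


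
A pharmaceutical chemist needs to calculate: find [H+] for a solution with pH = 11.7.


[H+] = 10^(-pH) = 10^(-11.7)
= 2.0×10^-12 M

2.0×10^-12 M


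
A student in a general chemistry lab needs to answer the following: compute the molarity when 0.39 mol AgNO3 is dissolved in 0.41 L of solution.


M = n/V = 0.39/0.41 = 0.951 mol/L

0.951 M


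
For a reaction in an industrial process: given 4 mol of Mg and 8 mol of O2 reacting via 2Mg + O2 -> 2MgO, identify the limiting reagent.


Mole ratio available / coefficient:
  Mg: 4/2 = 2.000
  O2: 8/1 = 8.000
Smaller ratio is limiting.

Mg


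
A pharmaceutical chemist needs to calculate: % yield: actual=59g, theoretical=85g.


% yield = actual/theoretical × 100
= 59/85 × 100
= 69.41%

69.41%


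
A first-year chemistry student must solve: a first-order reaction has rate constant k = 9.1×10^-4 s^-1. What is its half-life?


t½ = ln2/k = 0.693147/(9.1×10^-4 s^-1)
= 761.7 s

761.7 s


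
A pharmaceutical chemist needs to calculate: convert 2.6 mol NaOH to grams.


M(NaOH) = 40.0 g/mol
mass = n × M = 2.6 × 40.0 = 104.00 g

104.00 g


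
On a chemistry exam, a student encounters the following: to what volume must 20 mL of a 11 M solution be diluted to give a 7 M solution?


C1V1 = C2V2
11 × 20 = 7 × V2
V2 = 220/7 = 31.43 mL

31.43 mL


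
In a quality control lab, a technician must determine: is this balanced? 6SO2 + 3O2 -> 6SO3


Equation: 6SO2 + 3O2 -> 6SO3
Check atoms: O: 18=18, S: 6=6
Balanced

Yes, balanced


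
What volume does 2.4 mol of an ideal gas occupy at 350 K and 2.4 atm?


PV = nRT  (R = 0.08206 L·atm/(mol·K))
V = nRT/P = 2.4×0.08206×350/2.4
= 28.721 L

28.721 L


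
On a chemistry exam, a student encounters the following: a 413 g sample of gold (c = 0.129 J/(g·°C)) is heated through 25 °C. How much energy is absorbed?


q = mcΔT = 413 × 0.129 × 25
= 1331.93 J

1331.93 J


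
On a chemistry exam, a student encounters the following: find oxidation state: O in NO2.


O is usually -2
Oxidation number: -2

-2


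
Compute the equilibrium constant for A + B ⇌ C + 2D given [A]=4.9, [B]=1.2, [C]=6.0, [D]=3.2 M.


Kc = [C][D]^2/([A][B])
= (6.0^1 × 3.2^2)/(4.9^1 × 1.2^1)
= 61.44/5.88
= 10.45

10.45


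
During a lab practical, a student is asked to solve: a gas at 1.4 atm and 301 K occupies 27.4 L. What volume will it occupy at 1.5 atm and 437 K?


P1V1/T1 = P2V2/T2
V2 = P1V1T2/(T1P2)
= 1.4×27.4×437/(301×1.5)
= 37.128 L

37.128 L


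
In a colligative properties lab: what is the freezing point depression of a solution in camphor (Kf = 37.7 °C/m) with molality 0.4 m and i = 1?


ΔTf = Kf × m × i
= 37.7 × 0.4 × 1
= 15.08 °C

15.08 °C


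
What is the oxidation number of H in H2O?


H is +1 with nonmetals
Oxidation number: +1

+1


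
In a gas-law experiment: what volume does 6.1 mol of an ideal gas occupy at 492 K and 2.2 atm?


PV = nRT  (R = 0.08206 L·atm/(mol·K))
V = nRT/P = 6.1×0.08206×492/2.2
= 111.945 L

111.945 L


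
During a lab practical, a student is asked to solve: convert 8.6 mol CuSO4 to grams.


M(CuSO4) = 159.62 g/mol
mass = n × M = 8.6 × 159.62 = 1372.73 g

1372.73 g


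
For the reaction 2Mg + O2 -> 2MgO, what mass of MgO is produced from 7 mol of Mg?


Mole ratio MgO:Mg = 2:2
n(MgO) = 7 × 2/2 = 7.000 mol
mass = 7.000 × 40.31 = 282.17 g

282.17 g


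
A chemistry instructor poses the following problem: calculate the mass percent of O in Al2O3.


M(Al2O3) = 2×26.98 + 3×16.0 = 101.96 g/mol
Mass of O = 3 × 16.0 = 48.00 g/mol
% O = 48.00/101.96 × 100 = 47.08%

47.08%


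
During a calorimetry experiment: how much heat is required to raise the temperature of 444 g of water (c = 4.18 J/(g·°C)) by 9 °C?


q = mcΔT = 444 × 4.18 × 9
= 16703.28 J

16703.28 J


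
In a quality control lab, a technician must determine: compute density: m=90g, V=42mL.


ρ = mass/volume
= 90/42
= 2.143 g/mL

2.143 g/mL


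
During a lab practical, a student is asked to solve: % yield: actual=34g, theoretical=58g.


% yield = actual/theoretical × 100
= 34/58 × 100
= 58.62%

58.62%


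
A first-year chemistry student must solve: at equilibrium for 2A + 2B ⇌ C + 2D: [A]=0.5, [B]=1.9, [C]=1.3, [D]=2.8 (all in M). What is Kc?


Kc = [C][D]^2/([A]^2[B]^2)
= (1.3^1 × 2.8^2)/(0.5^2 × 1.9^2)
= 10.192/0.9025
= 11.29

11.29


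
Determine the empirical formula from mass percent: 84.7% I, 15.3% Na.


Assume 100 g sample. Moles of each element:
  I: 84.7/126.9 = 0.667 mol
  Na: 15.3/22.99 = 0.666 mol
Divide by smallest (0.666):
  I: 0.667/0.666 = 1.0
  Na: 0.666/0.666 = 1.0
Empirical formula: NaI

NaI


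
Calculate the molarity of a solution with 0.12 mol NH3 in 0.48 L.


M = n/V = 0.12/0.48 = 0.250 mol/L

0.250 M


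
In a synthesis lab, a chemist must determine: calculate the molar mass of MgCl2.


M(MgCl2) = 1×24.31 + 2×35.45
= 24.31 + 70.9
= 95.21 g/mol

95.21 g/mol


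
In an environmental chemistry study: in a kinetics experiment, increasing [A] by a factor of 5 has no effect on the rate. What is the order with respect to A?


rate ∝ [A]^n
rate ∝ [A]^0
Order in A: 0

0


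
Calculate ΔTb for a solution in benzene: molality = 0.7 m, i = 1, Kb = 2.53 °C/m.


ΔTb = Kb × m × i
= 2.53 × 0.7 × 1
= 1.771 °C

1.771 °C


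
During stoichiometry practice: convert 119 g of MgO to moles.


M(MgO) = 40.31 g/mol
n = mass/M = 119/40.31 = 2.9521 mol

2.9521 mol


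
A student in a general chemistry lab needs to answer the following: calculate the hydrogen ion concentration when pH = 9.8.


[H+] = 10^(-pH) = 10^(-9.8)
= 1.58×10^-10 M

1.58×10^-10 M


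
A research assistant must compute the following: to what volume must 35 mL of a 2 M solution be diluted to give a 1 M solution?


C1V1 = C2V2
2 × 35 = 1 × V2
V2 = 70/1 = 70.0 mL

70.0 mL


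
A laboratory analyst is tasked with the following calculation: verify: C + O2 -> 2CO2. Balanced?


Equation: C + O2 -> 2CO2
Check atoms: C: 1≠2, O: 2≠4
Not balanced

No, not balanced


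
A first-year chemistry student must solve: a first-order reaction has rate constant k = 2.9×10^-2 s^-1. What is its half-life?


t½ = ln2/k = 0.693147/(2.9×10^-2 s^-1)
= 23.90 s

23.90 s


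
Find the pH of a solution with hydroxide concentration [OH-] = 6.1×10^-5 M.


pOH = -log10([OH-]) = -log10(6.1×10^-5)
= 5 - log10(6.1) = 4.21
pH = 14 - pOH = 14 - 4.21 = 9.79

9.79


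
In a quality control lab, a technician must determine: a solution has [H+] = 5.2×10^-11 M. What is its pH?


pH = -log10([H+]) = -log10(5.2×10^-11)
= 11 - log10(5.2)
= 11 - 0.72
= 10.28

10.28


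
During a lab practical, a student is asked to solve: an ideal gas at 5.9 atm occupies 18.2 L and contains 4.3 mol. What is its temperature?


PV = nRT  (R = 0.08206 L·atm/(mol·K))
T = PV/(nR) = 5.9×18.2/(4.3×0.08206)
= 107.38/0.352858
= 304.32 K

304.32 K


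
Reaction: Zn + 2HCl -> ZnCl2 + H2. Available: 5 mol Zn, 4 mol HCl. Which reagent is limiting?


Mole ratio available / coefficient:
  Zn: 5/1 = 5.000
  HCl: 4/2 = 2.000
Smaller ratio is limiting.

HCl


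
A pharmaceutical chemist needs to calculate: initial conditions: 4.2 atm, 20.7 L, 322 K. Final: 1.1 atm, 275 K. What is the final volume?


P1V1/T1 = P2V2/T2
V2 = P1V1T2/(T1P2)
= 4.2×20.7×275/(322×1.1)
= 67.5 L

67.5 L


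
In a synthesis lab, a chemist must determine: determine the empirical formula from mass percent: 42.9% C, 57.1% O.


Assume 100 g sample. Moles of each element:
  C: 42.9/12.01 = 3.572 mol
  O: 57.1/16.0 = 3.569 mol
Divide by smallest (3.569):
  C: 3.572/3.569 = 1.0
  O: 3.569/3.569 = 1.0
Empirical formula: CO

CO


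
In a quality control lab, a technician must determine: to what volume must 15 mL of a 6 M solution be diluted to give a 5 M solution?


C1V1 = C2V2
6 × 15 = 5 × V2
V2 = 90/5 = 18.0 mL

18.0 mL


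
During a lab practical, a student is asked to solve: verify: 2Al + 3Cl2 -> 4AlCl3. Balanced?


Equation: 2Al + 3Cl2 -> 4AlCl3
Check atoms: Al: 2≠4, Cl: 6≠12
Not balanced

No, not balanced


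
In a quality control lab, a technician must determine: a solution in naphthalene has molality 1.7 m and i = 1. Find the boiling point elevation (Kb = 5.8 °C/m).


ΔTb = Kb × m × i
= 5.8 × 1.7 × 1
= 9.86 °C

9.86 °C


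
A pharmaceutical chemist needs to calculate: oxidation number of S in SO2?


x + 2(-2) = 0, so x = +4
Oxidation number: +4

+4


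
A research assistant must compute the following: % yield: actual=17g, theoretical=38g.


% yield = actual/theoretical × 100
= 17/38 × 100
= 44.74%

44.74%


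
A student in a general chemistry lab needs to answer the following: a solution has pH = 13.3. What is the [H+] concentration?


[H+] = 10^(-pH) = 10^(-13.3)
= 5.01×10^-14 M

5.01×10^-14 M


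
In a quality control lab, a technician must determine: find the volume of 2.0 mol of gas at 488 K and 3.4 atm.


PV = nRT  (R = 0.08206 L·atm/(mol·K))
V = nRT/P = 2.0×0.08206×488/3.4
= 23.556 L

23.556 L


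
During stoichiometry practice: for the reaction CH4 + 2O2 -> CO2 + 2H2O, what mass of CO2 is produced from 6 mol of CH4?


Mole ratio CO2:CH4 = 1:1
n(CO2) = 6 × 1/1 = 6.000 mol
mass = 6.000 × 44.01 = 264.06 g

264.06 g


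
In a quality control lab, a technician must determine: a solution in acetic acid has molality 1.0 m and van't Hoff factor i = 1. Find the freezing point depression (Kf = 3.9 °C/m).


ΔTf = Kf × m × i
= 3.9 × 1.0 × 1
= 3.9 °C

3.9 °C


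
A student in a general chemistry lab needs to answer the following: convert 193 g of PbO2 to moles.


M(PbO2) = 239.2 g/mol
n = mass/M = 193/239.2 = 0.8069 mol

0.8069 mol


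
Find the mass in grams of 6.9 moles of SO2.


M(SO2) = 64.07 g/mol
mass = n × M = 6.9 × 64.07 = 442.08 g

442.08 g


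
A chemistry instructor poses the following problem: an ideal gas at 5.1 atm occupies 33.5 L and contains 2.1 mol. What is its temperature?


PV = nRT  (R = 0.08206 L·atm/(mol·K))
T = PV/(nR) = 5.1×33.5/(2.1×0.08206)
= 170.85/0.172326
= 991.43 K

991.43 K


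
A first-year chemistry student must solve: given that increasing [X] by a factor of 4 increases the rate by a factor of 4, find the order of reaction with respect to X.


rate ∝ [X]^n
4^n = 4 → n = 1
Order in X: 1

1


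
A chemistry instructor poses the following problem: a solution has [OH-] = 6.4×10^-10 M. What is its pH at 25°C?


pOH = -log10([OH-]) = -log10(6.4×10^-10)
= 10 - log10(6.4) = 9.19
pH = 14 - pOH = 14 - 9.19 = 4.81

4.81


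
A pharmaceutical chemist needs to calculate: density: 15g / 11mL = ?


ρ = mass/volume
= 15/11
= 1.364 g/mL

1.364 g/mL


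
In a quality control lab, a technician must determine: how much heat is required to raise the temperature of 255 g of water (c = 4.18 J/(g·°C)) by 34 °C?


q = mcΔT = 255 × 4.18 × 34
= 36240.60 J

36240.60 J


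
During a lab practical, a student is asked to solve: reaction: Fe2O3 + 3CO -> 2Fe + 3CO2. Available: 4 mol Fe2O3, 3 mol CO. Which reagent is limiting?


Mole ratio available / coefficient:
  Fe2O3: 4/1 = 4.000
  CO: 3/3 = 1.000
Smaller ratio is limiting.

CO


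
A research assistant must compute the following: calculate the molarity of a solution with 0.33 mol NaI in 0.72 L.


M = n/V = 0.33/0.72 = 0.458 mol/L

0.458 M


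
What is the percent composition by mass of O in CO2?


M(CO2) = 1×12.01 + 2×16.0 = 44.01 g/mol
Mass of O = 2 × 16.0 = 32.00 g/mol
% O = 32.00/44.01 × 100 = 72.71%

72.71%


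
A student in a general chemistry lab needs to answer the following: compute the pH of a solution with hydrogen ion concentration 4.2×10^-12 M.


pH = -log10([H+]) = -log10(4.2×10^-12)
= 12 - log10(4.2)
= 12 - 0.62
= 11.38

11.38


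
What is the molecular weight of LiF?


M(LiF) = 1×6.94 + 1×19.0
= 6.94 + 19.0
= 25.94 g/mol

25.94 g/mol


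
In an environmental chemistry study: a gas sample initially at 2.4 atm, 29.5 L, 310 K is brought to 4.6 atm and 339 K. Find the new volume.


P1V1/T1 = P2V2/T2
V2 = P1V1T2/(T1P2)
= 2.4×29.5×339/(310×4.6)
= 16.831 L

16.831 L


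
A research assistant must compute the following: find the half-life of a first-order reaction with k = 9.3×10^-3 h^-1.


t½ = ln2/k = 0.693147/(9.3×10^-3 h^-1)
= 74.53 h

74.53 h


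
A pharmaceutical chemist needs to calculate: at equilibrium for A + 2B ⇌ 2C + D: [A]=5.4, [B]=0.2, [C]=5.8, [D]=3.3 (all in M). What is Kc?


Kc = [C]^2[D]/([A][B]^2)
= (5.8^2 × 3.3^1)/(5.4^1 × 0.2^2)
= 111.012/0.216
= 513.9

513.9


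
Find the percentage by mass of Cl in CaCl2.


M(CaCl2) = 1×40.08 + 2×35.45 = 110.98 g/mol
Mass of Cl = 2 × 35.45 = 70.90 g/mol
% Cl = 70.90/110.98 × 100 = 63.89%

63.89%


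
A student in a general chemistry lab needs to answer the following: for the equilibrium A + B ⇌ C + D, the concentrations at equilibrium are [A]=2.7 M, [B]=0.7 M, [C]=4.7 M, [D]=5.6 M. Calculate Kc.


Kc = [C][D]/([A][B])
= (4.7^1 × 5.6^1)/(2.7^1 × 0.7^1)
= 26.32/1.89
= 13.93

13.93


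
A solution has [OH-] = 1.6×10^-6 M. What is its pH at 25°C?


pOH = -log10([OH-]) = -log10(1.6×10^-6)
= 6 - log10(1.6) = 5.8
pH = 14 - pOH = 14 - 5.8 = 8.2

8.2


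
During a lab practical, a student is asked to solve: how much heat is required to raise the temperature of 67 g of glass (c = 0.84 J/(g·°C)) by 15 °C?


q = mcΔT = 67 × 0.84 × 15
= 844.20 J

844.20 J


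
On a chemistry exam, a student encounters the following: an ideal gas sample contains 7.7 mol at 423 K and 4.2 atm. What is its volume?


PV = nRT  (R = 0.08206 L·atm/(mol·K))
V = nRT/P = 7.7×0.08206×423/4.2
= 63.638 L

63.638 L


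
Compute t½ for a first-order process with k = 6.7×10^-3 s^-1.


t½ = ln2/k = 0.693147/(6.7×10^-3 s^-1)
= 103.5 s

103.5 s


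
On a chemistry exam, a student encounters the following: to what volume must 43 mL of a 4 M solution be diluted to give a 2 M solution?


C1V1 = C2V2
4 × 43 = 2 × V2
V2 = 172/2 = 86.0 mL

86.0 mL


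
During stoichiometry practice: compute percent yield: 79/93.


% yield = actual/theoretical × 100
= 79/93 × 100
= 84.95%

84.95%


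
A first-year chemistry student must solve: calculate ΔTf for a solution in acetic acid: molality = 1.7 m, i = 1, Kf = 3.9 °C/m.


ΔTf = Kf × m × i
= 3.9 × 1.7 × 1
= 6.63 °C

6.63 °C


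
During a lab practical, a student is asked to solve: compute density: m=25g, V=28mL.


ρ = mass/volume
= 25/28
= 0.893 g/mL

0.893 g/mL


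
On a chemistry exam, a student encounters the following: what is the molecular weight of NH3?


M(NH3) = 1×14.01 + 3×1.008
= 14.01 + 3.02
= 17.03 g/mol

17.03 g/mol


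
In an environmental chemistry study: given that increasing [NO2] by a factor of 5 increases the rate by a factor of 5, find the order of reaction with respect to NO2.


rate ∝ [NO2]^n
5^n = 5 → n = 1
Order in NO2: 1

1


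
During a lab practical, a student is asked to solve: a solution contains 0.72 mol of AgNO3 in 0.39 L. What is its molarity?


M = n/V = 0.72/0.39 = 1.846 mol/L

1.846 M


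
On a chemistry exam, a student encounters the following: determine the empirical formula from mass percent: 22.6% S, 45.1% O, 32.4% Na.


Assume 100 g sample. Moles of each element:
  S: 22.6/32.07 = 0.705 mol
  O: 45.1/16.0 = 2.819 mol
  Na: 32.4/22.99 = 1.409 mol
Divide by smallest (0.705):
  S: 0.705/0.705 = 1.0
  O: 2.819/0.705 = 4.0
  Na: 1.409/0.705 = 2.0
Empirical formula: Na2SO4

Na2SO4


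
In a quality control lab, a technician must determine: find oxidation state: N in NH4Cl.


x + 4(+1) + (-1) = 0, so x = -3
Oxidation number: -3

-3


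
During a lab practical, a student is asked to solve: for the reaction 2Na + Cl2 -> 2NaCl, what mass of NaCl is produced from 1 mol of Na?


Mole ratio NaCl:Na = 2:2
n(NaCl) = 1 × 2/2 = 1.000 mol
mass = 1.000 × 58.44 = 58.44 g

58.44 g


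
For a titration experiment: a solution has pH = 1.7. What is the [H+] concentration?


[H+] = 10^(-pH) = 10^(-1.7)
= 2.0×10^-2 M

2.0×10^-2 M


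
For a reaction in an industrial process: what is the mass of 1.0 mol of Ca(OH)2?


M(Ca(OH)2) = 74.1 g/mol
mass = n × M = 1.0 × 74.1 = 74.10 g

74.10 g


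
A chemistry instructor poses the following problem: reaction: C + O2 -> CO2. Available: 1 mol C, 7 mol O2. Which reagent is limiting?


Mole ratio available / coefficient:
  C: 1/1 = 1.000
  O2: 7/1 = 7.000
Smaller ratio is limiting.

C


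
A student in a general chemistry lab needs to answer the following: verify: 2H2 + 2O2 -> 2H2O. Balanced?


Equation: 2H2 + 2O2 -> 2H2O
Check atoms: H: 4=4, O: 4≠2
Not balanced

No, not balanced
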